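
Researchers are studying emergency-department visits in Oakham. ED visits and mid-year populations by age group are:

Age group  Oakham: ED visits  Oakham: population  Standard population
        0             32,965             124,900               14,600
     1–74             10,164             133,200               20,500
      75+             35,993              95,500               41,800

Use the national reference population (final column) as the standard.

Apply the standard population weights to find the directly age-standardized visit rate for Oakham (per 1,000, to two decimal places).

Age-specific rates per 1,000 for Oakham: 263.931, 76.306, 376.890.
Standard total = 76,900; weights = 0.1899, 0.2666, 0.5436.
Standardized rate: 0.1899×263.931 + 0.2666×76.306 + 0.5436×376.890 = 275.3144 per 1,000.

275.31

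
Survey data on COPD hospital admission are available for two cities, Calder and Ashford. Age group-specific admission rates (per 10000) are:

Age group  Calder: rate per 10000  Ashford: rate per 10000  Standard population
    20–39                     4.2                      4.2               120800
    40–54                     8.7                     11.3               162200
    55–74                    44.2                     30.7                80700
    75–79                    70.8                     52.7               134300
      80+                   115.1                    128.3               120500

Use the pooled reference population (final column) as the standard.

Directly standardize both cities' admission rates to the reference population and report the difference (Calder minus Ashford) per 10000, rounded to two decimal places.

Standard total = 618500; weights = 0.1953, 0.2622, 0.1305, 0.2171, 0.1948.
Calder: 0.1953×4.2 + 0.2622×8.7 + 0.1305×44.2 + 0.2171×70.8 + 0.1948×115.1 = 46.6668 per 10000.
Ashford: 0.1953×4.2 + 0.2622×11.3 + 0.1305×30.7 + 0.2171×52.7 + 0.1948×128.3 = 44.2287 per 10000.
Difference = 46.6668 − 44.2287 = 2.4381.

2.44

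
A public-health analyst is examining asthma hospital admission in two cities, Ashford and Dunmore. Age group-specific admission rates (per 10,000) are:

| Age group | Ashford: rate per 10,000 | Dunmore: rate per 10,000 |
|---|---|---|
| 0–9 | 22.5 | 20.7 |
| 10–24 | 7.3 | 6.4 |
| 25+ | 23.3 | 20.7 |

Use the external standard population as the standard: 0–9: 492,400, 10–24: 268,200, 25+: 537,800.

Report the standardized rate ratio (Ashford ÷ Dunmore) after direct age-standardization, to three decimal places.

1.110

Standard total = 1,298,400; weights = 0.3792, 0.2066, 0.4142.
Ashford: 0.3792×22.5 + 0.2066×7.3 + 0.4142×23.3 = 19.6916 per 10,000.
Dunmore: 0.3792×20.7 + 0.2066×6.4 + 0.4142×20.7 = 17.7462 per 10,000.
Ratio = 19.6916 ÷ 17.7462 = 1.10963.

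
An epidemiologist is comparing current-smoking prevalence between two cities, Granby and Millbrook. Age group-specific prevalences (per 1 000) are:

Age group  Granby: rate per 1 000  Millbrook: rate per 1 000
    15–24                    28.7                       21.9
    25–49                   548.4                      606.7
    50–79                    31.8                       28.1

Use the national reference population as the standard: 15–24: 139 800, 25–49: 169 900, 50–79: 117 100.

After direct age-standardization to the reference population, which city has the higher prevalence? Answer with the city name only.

Standard total = 426 800; weights = 0.3276, 0.3981, 0.2744.
Granby: 0.3276×28.7 + 0.3981×548.4 + 0.2744×31.8 = 236.4321 per 1 000.
Millbrook: 0.3276×21.9 + 0.3981×606.7 + 0.2744×28.1 = 256.3975 per 1 000.

Millbrook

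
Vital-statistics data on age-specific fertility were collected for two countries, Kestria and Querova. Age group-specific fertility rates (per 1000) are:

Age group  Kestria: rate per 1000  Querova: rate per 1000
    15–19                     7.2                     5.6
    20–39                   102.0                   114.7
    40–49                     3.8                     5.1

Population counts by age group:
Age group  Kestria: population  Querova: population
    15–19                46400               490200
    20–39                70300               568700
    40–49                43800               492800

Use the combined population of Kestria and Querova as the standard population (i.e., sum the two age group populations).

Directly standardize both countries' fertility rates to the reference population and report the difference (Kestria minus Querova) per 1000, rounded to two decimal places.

Combined standard total = 1712200; weights = 0.3134, 0.3732, 0.3134.
Kestria: 0.3134×7.2 + 0.3732×102.0 + 0.3134×3.8 = 41.5142 per 1000.
Querova: 0.3134×5.6 + 0.3732×114.7 + 0.3134×5.1 = 46.1599 per 1000.
Difference = 41.5142 − 46.1599 = -4.6457.

-4.65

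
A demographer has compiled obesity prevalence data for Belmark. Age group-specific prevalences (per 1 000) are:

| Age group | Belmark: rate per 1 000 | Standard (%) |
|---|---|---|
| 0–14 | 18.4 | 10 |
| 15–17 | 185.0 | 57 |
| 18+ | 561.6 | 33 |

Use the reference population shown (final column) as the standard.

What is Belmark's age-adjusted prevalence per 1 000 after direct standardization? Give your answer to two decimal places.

292.62

Standard weights: 0.10, 0.57, 0.33.
Standardized rate: 0.1000×18.4 + 0.5700×185.0 + 0.3300×561.6 = 292.6180 per 1 000.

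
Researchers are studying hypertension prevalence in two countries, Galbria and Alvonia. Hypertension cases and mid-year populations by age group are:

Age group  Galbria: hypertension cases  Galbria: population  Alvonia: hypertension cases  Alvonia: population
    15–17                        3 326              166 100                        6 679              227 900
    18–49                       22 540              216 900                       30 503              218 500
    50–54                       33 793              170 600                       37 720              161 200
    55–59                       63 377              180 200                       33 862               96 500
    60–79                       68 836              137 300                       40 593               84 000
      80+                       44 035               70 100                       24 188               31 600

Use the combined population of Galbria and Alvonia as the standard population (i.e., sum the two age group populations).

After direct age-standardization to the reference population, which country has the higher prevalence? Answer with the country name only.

Age-specific rates per 1 000 for Galbria: 20.024, 103.919, 198.083, 351.704, 501.355, 628.174.
For Alvonia: 29.307, 139.602, 233.995, 350.902, 483.250, 765.443.
Combined standard total = 1 760 900; weights = 0.2237, 0.2473, 0.1884, 0.1571, 0.1257, 0.0578.
Galbria: 0.2237×20.024 + 0.2473×103.919 + 0.1884×198.083 + 0.1571×351.704 + 0.1257×501.355 + 0.0578×628.174 = 222.0519 per 1 000.
Alvonia: 0.2237×29.307 + 0.2473×139.602 + 0.1884×233.995 + 0.1571×350.902 + 0.1257×483.250 + 0.0578×765.443 = 245.2452 per 1 000.
The crude rates (250.64 vs 211.72) would put Galbria higher, but that reflects its age composition; once standardized to a common age structure, Alvonia has the higher underlying rate.

Alvonia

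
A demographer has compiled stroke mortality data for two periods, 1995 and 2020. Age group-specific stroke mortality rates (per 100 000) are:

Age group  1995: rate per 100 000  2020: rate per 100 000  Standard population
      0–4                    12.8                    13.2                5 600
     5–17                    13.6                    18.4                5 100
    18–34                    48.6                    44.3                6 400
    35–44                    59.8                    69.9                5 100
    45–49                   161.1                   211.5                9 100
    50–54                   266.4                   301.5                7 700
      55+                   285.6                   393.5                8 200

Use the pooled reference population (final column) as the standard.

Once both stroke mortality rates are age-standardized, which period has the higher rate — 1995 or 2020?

Standard total = 47 200; weights = 0.1186, 0.1081, 0.1356, 0.1081, 0.1928, 0.1631, 0.1737.
1995: 0.1186×12.8 + 0.1081×13.6 + 0.1356×48.6 + 0.1081×59.8 + 0.1928×161.1 + 0.1631×266.4 + 0.1737×285.6 = 140.1752 per 100 000.
2020: 0.1186×13.2 + 0.1081×18.4 + 0.1356×44.3 + 0.1081×69.9 + 0.1928×211.5 + 0.1631×301.5 + 0.1737×393.5 = 175.4379 per 100 000.

2020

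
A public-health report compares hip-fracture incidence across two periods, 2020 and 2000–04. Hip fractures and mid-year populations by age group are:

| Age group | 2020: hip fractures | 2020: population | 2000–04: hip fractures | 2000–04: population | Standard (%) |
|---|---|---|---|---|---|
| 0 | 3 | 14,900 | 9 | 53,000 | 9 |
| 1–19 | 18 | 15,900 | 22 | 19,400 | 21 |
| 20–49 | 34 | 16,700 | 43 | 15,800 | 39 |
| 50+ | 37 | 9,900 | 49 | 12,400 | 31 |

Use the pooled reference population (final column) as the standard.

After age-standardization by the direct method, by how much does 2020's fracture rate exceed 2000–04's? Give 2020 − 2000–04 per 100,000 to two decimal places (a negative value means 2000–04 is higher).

-33.14

Age-specific rates per 100,000 for 2020: 20.13, 113.21, 203.59, 373.74.
For 2000–04: 16.98, 113.40, 272.15, 395.16.
Standard weights: 0.09, 0.21, 0.39, 0.31.
2020: 0.0900×20.13 + 0.2100×113.21 + 0.3900×203.59 + 0.3100×373.74 = 220.8454 per 100,000.
2000–04: 0.0900×16.98 + 0.2100×113.40 + 0.3900×272.15 + 0.3100×395.16 = 253.9820 per 100,000.
Difference = 220.8454 − 253.9820 = -33.1365.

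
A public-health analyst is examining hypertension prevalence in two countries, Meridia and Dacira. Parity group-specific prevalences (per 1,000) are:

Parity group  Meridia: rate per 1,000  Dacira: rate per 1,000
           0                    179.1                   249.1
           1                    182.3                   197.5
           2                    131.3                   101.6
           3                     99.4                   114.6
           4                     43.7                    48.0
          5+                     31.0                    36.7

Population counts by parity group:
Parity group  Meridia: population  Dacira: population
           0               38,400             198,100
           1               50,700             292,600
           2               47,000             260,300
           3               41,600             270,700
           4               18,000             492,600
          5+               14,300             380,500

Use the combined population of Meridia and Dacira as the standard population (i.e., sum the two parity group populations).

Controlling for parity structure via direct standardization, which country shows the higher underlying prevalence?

Combined standard total = 2,104,800; weights = 0.1124, 0.1631, 0.1460, 0.1484, 0.2426, 0.1876.
Meridia: 0.1124×179.1 + 0.1631×182.3 + 0.1460×131.3 + 0.1484×99.4 + 0.2426×43.7 + 0.1876×31.0 = 100.1919 per 1,000.
Dacira: 0.1124×249.1 + 0.1631×197.5 + 0.1460×101.6 + 0.1484×114.6 + 0.2426×48.0 + 0.1876×36.7 = 110.5678 per 1,000.
The crude rates (131.70 vs 106.72) would put Meridia higher, but that reflects its parity composition; once standardized to a common parity structure, Dacira has the higher underlying rate.

Dacira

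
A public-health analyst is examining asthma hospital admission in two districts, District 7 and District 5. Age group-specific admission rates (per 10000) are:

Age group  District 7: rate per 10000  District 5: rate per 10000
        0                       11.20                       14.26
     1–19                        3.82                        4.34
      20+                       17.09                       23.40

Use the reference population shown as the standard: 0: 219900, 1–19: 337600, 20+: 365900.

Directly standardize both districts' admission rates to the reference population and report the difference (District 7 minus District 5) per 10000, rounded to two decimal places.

-3.42

Standard total = 923400; weights = 0.2381, 0.3656, 0.3963.
District 7: 0.2381×11.20 + 0.3656×3.82 + 0.3963×17.09 = 10.8358 per 10000.
District 5: 0.2381×14.26 + 0.3656×4.34 + 0.3963×23.40 = 14.2549 per 10000.
Difference = 10.8358 − 14.2549 = -3.4192.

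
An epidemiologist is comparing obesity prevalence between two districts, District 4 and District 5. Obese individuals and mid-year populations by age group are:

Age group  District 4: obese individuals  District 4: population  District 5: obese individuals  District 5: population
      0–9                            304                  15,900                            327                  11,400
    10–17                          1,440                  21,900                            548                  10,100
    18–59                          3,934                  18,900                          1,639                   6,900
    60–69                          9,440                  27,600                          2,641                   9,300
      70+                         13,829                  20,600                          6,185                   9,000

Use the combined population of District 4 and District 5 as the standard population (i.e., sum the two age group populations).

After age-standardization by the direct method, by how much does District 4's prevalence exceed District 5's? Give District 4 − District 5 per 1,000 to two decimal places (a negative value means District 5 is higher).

Age-specific rates per 1,000 for District 4: 19.119, 65.753, 208.148, 342.029, 671.311.
For District 5: 28.684, 54.257, 237.536, 283.978, 687.222.
Combined standard total = 151,600; weights = 0.1801, 0.2111, 0.1702, 0.2434, 0.1953.
District 4: 0.1801×19.119 + 0.2111×65.753 + 0.1702×208.148 + 0.2434×342.029 + 0.1953×671.311 = 267.0710 per 1,000.
District 5: 0.1801×28.684 + 0.2111×54.257 + 0.1702×237.536 + 0.2434×283.978 + 0.1953×687.222 = 260.3452 per 1,000.
Difference = 267.0710 − 260.3452 = 6.7258.

6.73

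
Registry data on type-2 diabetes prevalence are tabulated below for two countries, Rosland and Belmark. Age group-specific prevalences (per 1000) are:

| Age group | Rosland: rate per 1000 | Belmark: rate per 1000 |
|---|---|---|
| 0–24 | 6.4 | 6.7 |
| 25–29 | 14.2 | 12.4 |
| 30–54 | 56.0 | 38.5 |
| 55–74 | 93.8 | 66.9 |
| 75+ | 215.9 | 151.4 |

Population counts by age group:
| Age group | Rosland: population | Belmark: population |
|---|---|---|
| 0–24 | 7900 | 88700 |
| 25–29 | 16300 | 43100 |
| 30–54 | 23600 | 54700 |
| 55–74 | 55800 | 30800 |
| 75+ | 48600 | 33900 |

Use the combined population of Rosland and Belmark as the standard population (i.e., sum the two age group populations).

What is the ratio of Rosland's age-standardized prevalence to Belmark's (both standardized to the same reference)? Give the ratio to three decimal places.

1.401

Combined standard total = 403400; weights = 0.2395, 0.1472, 0.1941, 0.2147, 0.2045.
Rosland: 0.2395×6.4 + 0.1472×14.2 + 0.1941×56.0 + 0.2147×93.8 + 0.2045×215.9 = 78.7837 per 1000.
Belmark: 0.2395×6.7 + 0.1472×12.4 + 0.1941×38.5 + 0.2147×66.9 + 0.2045×151.4 = 56.2280 per 1000.
Ratio = 78.7837 ÷ 56.2280 = 1.40115.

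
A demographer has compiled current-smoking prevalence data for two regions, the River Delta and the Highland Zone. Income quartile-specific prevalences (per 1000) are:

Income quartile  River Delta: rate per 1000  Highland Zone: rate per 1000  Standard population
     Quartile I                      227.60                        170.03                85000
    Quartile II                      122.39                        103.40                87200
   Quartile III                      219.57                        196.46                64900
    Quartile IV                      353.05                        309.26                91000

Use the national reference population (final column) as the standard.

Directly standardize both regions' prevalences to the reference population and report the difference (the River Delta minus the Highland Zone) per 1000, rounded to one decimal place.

36.7

Standard total = 328100; weights = 0.2591, 0.2658, 0.1978, 0.2774.
The River Delta: 0.2591×227.60 + 0.2658×122.39 + 0.1978×219.57 + 0.2774×353.05 = 232.8438 per 1000.
The Highland Zone: 0.2591×170.03 + 0.2658×103.40 + 0.1978×196.46 + 0.2774×309.26 = 196.1656 per 1000.
Difference = 232.8438 − 196.1656 = 36.6782.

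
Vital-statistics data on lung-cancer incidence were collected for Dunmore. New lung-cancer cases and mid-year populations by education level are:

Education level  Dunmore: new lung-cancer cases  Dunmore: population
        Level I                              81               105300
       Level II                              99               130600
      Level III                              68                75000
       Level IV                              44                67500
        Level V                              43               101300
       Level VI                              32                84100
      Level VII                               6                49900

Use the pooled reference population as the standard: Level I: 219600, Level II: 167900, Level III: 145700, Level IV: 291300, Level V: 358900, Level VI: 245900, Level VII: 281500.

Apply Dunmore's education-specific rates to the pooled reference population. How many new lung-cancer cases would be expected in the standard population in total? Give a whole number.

Education-specific rates per 100000 for Dunmore: 76.92, 75.80, 90.67, 65.19, 42.45, 38.05, 12.02.
Expected new lung-cancer cases = Σ (standard pop × education-specific rate ÷ 100000)
= 219600×76.92/100000 + 167900×75.80/100000 + 145700×90.67/100000 + 291300×65.19/100000 + 358900×42.45/100000 + 245900×38.05/100000 + 281500×12.02/100000
= 168.92 + 127.27 + 132.10 + 189.88 + 152.35 + 93.56 + 33.85 = 897.94.

898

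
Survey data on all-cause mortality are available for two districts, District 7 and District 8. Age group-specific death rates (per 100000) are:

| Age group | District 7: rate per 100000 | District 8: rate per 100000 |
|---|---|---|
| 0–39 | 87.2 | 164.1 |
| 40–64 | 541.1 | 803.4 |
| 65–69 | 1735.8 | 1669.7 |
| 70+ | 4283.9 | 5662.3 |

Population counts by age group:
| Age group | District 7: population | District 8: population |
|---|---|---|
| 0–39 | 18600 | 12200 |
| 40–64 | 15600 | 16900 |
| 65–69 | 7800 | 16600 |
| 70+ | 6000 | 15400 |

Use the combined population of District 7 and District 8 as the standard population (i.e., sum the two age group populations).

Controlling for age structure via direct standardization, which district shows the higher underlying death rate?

District 8

Combined standard total = 109100; weights = 0.2823, 0.2979, 0.2236, 0.1962.
District 7: 0.2823×87.2 + 0.2979×541.1 + 0.2236×1735.8 + 0.1962×4283.9 = 1414.3033 per 100000.
District 8: 0.2823×164.1 + 0.2979×803.4 + 0.2236×1669.7 + 0.1962×5662.3 = 1769.7404 per 100000.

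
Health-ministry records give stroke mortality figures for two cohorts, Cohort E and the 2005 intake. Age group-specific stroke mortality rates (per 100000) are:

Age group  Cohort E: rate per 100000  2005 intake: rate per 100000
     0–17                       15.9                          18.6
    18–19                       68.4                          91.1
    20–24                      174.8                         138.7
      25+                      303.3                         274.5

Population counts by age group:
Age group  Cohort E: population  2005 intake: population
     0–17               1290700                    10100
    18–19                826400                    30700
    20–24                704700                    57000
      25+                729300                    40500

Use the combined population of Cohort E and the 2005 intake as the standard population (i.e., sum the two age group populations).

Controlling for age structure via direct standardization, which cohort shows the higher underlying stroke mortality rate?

Cohort E

Combined standard total = 3689400; weights = 0.3526, 0.2323, 0.2065, 0.2087.
Cohort E: 0.3526×15.9 + 0.2323×68.4 + 0.2065×174.8 + 0.2087×303.3 = 120.8689 per 100000.
The 2005 intake: 0.3526×18.6 + 0.2323×91.1 + 0.2065×138.7 + 0.2087×274.5 = 113.6322 per 100000.
The crude rates (118.67 vs 159.13) would put the 2005 intake higher, but that reflects its age composition; once standardized to a common age structure, Cohort E has the higher underlying rate.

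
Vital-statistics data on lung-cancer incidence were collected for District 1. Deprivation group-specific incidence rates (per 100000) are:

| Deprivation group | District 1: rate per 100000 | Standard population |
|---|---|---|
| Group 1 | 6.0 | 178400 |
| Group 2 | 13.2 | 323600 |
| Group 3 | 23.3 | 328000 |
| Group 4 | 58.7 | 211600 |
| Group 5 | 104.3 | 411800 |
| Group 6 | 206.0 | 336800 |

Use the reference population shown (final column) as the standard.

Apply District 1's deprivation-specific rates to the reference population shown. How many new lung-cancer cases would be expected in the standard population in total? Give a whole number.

Expected new lung-cancer cases = Σ (standard pop × deprivation-specific rate ÷ 100000)
= 178400×6.0/100000 + 323600×13.2/100000 + 328000×23.3/100000 + 211600×58.7/100000 + 411800×104.3/100000 + 336800×206.0/100000
= 10.70 + 42.72 + 76.42 + 124.21 + 429.51 + 693.81 = 1377.37.

1377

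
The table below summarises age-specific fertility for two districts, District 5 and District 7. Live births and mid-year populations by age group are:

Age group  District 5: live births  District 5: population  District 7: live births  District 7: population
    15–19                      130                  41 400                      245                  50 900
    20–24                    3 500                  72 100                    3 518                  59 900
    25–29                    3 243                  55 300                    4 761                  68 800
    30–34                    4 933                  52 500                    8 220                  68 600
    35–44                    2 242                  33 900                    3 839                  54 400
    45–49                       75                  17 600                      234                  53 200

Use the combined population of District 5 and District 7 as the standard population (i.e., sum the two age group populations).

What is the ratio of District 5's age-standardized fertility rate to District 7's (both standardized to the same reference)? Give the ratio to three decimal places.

0.832

Age-specific rates per 1 000 for District 5: 3.140, 48.544, 58.644, 93.962, 66.136, 4.261.
For District 7: 4.813, 58.731, 69.201, 119.825, 70.570, 4.398.
Combined standard total = 628 600; weights = 0.1468, 0.2100, 0.1974, 0.1927, 0.1405, 0.1126.
District 5: 0.1468×3.140 + 0.2100×48.544 + 0.1974×58.644 + 0.1927×93.962 + 0.1405×66.136 + 0.1126×4.261 = 50.1043 per 1 000.
District 7: 0.1468×4.813 + 0.2100×58.731 + 0.1974×69.201 + 0.1927×119.825 + 0.1405×70.570 + 0.1126×4.398 = 60.1943 per 1 000.
Ratio = 50.1043 ÷ 60.1943 = 0.83238.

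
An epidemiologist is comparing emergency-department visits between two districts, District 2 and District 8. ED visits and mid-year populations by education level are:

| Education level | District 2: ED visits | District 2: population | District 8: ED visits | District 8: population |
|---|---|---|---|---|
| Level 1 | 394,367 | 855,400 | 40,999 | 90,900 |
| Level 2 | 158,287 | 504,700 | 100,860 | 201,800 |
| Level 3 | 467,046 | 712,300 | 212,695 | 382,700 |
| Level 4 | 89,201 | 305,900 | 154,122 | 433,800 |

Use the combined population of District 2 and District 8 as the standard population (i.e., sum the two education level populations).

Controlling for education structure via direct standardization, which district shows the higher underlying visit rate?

Education-specific rates per 1,000 for District 2: 461.032, 313.626, 655.687, 291.602.
For District 8: 451.034, 499.802, 555.775, 355.284.
Combined standard total = 3,487,500; weights = 0.2713, 0.2026, 0.3140, 0.2121.
District 2: 0.2713×461.032 + 0.2026×313.626 + 0.3140×655.687 + 0.2121×291.602 = 456.3518 per 1,000.
District 8: 0.2713×451.034 + 0.2026×499.802 + 0.3140×555.775 + 0.2121×355.284 = 473.4911 per 1,000.
The crude rates (466.26 vs 458.60) would put District 2 higher, but that reflects its education composition; once standardized to a common education structure, District 8 has the higher underlying rate.

District 8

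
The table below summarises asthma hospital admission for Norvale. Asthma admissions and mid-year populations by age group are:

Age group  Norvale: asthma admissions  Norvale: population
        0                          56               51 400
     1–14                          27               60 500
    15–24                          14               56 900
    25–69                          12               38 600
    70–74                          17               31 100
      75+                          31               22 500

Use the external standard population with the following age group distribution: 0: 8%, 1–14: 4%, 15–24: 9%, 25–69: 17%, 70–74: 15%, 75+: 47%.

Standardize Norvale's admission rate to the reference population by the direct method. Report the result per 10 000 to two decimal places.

9.10

Age-specific rates per 10 000 for Norvale: 10.89, 4.46, 2.46, 3.11, 5.47, 13.78.
Standard weights: 0.08, 0.04, 0.09, 0.17, 0.15, 0.47.
Standardized rate: 0.0800×10.89 + 0.0400×4.46 + 0.0900×2.46 + 0.1700×3.11 + 0.1500×5.47 + 0.4700×13.78 = 9.0955 per 10 000.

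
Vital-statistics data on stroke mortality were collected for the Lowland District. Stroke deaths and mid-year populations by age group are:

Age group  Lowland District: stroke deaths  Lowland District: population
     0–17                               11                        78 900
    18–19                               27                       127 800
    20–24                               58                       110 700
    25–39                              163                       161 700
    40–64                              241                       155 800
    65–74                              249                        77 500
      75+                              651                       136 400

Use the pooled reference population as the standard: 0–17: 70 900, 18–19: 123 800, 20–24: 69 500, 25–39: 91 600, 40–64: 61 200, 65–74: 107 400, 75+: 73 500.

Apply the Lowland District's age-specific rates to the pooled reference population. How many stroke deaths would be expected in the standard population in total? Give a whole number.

Age-specific rates per 100 000 for the Lowland District: 13.94, 21.13, 52.39, 100.80, 154.69, 321.29, 477.27.
Expected stroke deaths = Σ (standard pop × age-specific rate ÷ 100 000)
= 70 900×13.94/100 000 + 123 800×21.13/100 000 + 69 500×52.39/100 000 + 91 600×100.80/100 000 + 61 200×154.69/100 000 + 107 400×321.29/100 000 + 73 500×477.27/100 000
= 9.88 + 26.15 + 36.41 + 92.34 + 94.67 + 345.07 + 350.80 = 955.32.

955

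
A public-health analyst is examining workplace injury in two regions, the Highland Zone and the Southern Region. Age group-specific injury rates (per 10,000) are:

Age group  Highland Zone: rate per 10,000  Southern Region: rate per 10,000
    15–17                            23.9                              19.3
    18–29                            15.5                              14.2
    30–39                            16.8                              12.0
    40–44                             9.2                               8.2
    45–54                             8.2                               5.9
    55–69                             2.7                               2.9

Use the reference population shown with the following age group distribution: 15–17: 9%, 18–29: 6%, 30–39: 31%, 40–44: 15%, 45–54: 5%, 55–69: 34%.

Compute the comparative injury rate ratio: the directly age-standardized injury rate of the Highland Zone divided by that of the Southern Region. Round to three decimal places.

Standard weights: 0.09, 0.06, 0.31, 0.15, 0.05, 0.34.
The Highland Zone: 0.0900×23.9 + 0.0600×15.5 + 0.3100×16.8 + 0.1500×9.2 + 0.0500×8.2 + 0.3400×2.7 = 10.9970 per 10,000.
The Southern Region: 0.0900×19.3 + 0.0600×14.2 + 0.3100×12.0 + 0.1500×8.2 + 0.0500×5.9 + 0.3400×2.9 = 8.8200 per 10,000.
Ratio = 10.9970 ÷ 8.8200 = 1.24683.

1.247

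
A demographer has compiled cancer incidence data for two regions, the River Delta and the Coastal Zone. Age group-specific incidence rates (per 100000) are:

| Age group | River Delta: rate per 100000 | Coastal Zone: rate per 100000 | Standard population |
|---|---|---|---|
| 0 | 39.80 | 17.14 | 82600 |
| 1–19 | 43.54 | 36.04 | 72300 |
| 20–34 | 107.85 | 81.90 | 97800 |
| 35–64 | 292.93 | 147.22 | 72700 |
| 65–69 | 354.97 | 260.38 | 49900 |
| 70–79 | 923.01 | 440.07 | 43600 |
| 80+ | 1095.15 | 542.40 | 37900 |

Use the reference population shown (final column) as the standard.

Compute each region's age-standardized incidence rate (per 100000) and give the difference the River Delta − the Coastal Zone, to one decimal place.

Standard total = 456800; weights = 0.1808, 0.1583, 0.2141, 0.1592, 0.1092, 0.0954, 0.0830.
The River Delta: 0.1808×39.80 + 0.1583×43.54 + 0.2141×107.85 + 0.1592×292.93 + 0.1092×354.97 + 0.0954×923.01 + 0.0830×1095.15 = 301.5359 per 100000.
The Coastal Zone: 0.1808×17.14 + 0.1583×36.04 + 0.2141×81.90 + 0.1592×147.22 + 0.1092×260.38 + 0.0954×440.07 + 0.0830×542.40 = 165.2170 per 100000.
Difference = 301.5359 − 165.2170 = 136.3188.

136.3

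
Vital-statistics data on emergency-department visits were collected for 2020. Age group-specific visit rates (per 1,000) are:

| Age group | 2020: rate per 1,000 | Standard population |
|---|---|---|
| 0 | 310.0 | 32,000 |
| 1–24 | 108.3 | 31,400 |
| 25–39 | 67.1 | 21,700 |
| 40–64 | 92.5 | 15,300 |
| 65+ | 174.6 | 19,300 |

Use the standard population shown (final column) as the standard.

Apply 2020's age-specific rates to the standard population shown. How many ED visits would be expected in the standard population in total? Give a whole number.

Expected ED visits = Σ (standard pop × age-specific rate ÷ 1,000)
= 32,000×310.0/1,000 + 31,400×108.3/1,000 + 21,700×67.1/1,000 + 15,300×92.5/1,000 + 19,300×174.6/1,000
= 9920.00 + 3400.62 + 1456.07 + 1415.25 + 3369.78 = 19561.72.

19562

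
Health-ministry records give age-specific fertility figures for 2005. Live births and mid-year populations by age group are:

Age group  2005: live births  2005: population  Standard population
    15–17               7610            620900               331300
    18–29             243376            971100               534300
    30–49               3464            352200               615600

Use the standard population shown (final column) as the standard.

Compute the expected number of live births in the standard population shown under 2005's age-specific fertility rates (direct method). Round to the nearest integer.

Age-specific rates per 1000 for 2005: 12.256, 250.619, 9.835.
Expected live births = Σ (standard pop × age-specific rate ÷ 1000)
= 331300×12.256/1000 + 534300×250.619/1000 + 615600×9.835/1000
= 4060.55 + 133905.67 + 6054.62 = 144020.84.

144021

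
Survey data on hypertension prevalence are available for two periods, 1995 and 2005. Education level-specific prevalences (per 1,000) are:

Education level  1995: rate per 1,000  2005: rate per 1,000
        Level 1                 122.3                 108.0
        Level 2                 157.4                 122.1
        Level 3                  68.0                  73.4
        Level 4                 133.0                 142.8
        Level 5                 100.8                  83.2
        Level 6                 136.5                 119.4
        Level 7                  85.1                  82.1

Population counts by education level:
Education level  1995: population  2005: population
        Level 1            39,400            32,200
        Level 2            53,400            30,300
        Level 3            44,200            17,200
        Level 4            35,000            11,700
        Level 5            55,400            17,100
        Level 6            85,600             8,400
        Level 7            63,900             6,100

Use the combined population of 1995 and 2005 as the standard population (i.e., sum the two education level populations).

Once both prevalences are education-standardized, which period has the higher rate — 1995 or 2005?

1995

Combined standard total = 499,900; weights = 0.1432, 0.1674, 0.1228, 0.0934, 0.1450, 0.1880, 0.1400.
1995: 0.1432×122.3 + 0.1674×157.4 + 0.1228×68.0 + 0.0934×133.0 + 0.1450×100.8 + 0.1880×136.5 + 0.1400×85.1 = 116.8501 per 1,000.
2005: 0.1432×108.0 + 0.1674×122.1 + 0.1228×73.4 + 0.0934×142.8 + 0.1450×83.2 + 0.1880×119.4 + 0.1400×82.1 = 104.2822 per 1,000.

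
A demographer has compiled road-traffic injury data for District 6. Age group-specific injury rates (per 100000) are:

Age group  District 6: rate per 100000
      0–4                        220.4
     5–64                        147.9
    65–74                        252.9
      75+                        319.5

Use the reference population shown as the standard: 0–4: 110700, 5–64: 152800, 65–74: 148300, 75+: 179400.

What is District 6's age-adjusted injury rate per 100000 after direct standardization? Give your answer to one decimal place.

Standard total = 591200; weights = 0.1872, 0.2585, 0.2508, 0.3035.
Standardized rate: 0.1872×220.4 + 0.2585×147.9 + 0.2508×252.9 + 0.3035×319.5 = 239.8863 per 100000.

239.9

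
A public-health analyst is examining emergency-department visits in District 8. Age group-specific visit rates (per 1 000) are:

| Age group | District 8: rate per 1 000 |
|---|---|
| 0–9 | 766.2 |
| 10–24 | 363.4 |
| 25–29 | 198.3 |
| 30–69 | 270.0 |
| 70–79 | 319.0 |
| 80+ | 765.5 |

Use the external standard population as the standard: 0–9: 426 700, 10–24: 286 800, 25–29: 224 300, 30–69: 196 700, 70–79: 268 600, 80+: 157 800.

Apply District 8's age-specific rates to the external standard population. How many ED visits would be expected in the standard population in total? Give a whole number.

735228

Expected ED visits = Σ (standard pop × age-specific rate ÷ 1 000)
= 426 700×766.2/1 000 + 286 800×363.4/1 000 + 224 300×198.3/1 000 + 196 700×270.0/1 000 + 268 600×319.0/1 000 + 157 800×765.5/1 000
= 326937.54 + 104223.12 + 44478.69 + 53109.00 + 85683.40 + 120795.90 = 735227.65.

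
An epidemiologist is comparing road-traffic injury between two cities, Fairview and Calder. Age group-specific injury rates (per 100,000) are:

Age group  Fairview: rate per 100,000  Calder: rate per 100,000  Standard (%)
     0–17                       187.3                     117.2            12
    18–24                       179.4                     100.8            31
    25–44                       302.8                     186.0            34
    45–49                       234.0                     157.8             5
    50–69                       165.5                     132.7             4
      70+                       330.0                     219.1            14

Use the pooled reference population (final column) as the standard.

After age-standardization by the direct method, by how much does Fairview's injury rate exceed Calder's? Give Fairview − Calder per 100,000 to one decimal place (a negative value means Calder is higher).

93.1

Standard weights: 0.12, 0.31, 0.34, 0.05, 0.04, 0.14.
Fairview: 0.1200×187.3 + 0.3100×179.4 + 0.3400×302.8 + 0.0500×234.0 + 0.0400×165.5 + 0.1400×330.0 = 245.5620 per 100,000.
Calder: 0.1200×117.2 + 0.3100×100.8 + 0.3400×186.0 + 0.0500×157.8 + 0.0400×132.7 + 0.1400×219.1 = 152.4240 per 100,000.
Difference = 245.5620 − 152.4240 = 93.1380.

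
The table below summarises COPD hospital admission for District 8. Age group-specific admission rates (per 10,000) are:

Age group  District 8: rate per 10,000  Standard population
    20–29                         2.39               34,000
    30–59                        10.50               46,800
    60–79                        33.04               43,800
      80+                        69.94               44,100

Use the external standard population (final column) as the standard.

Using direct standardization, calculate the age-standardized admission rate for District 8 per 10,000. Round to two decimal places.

30.26

Standard total = 168,700; weights = 0.2015, 0.2774, 0.2596, 0.2614.
Standardized rate: 0.2015×2.39 + 0.2774×10.50 + 0.2596×33.04 + 0.2614×69.94 = 30.2559 per 10,000.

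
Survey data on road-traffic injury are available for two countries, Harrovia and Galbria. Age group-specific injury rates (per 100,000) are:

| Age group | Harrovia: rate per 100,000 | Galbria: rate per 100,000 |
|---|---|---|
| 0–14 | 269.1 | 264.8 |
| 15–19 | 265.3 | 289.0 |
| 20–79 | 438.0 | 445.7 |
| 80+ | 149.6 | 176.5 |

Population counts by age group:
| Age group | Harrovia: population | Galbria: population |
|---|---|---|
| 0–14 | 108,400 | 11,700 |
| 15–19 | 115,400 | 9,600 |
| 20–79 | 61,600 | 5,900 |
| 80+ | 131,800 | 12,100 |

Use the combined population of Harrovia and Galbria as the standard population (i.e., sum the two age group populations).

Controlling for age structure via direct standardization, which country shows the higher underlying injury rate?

Galbria

Combined standard total = 456,500; weights = 0.2631, 0.2738, 0.1479, 0.3152.
Harrovia: 0.2631×269.1 + 0.2738×265.3 + 0.1479×438.0 + 0.3152×149.6 = 255.3644 per 100,000.
Galbria: 0.2631×264.8 + 0.2738×289.0 + 0.1479×445.7 + 0.3152×176.5 = 270.3408 per 100,000.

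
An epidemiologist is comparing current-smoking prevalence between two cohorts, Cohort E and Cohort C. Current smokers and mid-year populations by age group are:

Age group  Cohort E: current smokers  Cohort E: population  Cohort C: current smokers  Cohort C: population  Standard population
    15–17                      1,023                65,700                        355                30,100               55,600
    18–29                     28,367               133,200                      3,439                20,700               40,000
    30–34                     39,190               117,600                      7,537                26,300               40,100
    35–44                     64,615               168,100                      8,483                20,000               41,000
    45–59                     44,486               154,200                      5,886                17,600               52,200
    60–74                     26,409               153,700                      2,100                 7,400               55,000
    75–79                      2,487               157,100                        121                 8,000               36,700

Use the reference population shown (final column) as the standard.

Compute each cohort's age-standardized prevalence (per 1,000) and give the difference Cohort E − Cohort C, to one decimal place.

Age-specific rates per 1,000 for Cohort E: 15.571, 212.965, 333.248, 384.384, 288.495, 171.822, 15.831.
For Cohort C: 11.794, 166.135, 286.578, 424.150, 334.432, 283.784, 15.125.
Standard total = 320,600; weights = 0.1734, 0.1248, 0.1251, 0.1279, 0.1628, 0.1716, 0.1145.
Cohort E: 0.1734×15.571 + 0.1248×212.965 + 0.1251×333.248 + 0.1279×384.384 + 0.1628×288.495 + 0.1716×171.822 + 0.1145×15.831 = 198.3718 per 1,000.
Cohort C: 0.1734×11.794 + 0.1248×166.135 + 0.1251×286.578 + 0.1279×424.150 + 0.1628×334.432 + 0.1716×283.784 + 0.1145×15.125 = 217.7281 per 1,000.
Difference = 198.3718 − 217.7281 = -19.3562.

-19.4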